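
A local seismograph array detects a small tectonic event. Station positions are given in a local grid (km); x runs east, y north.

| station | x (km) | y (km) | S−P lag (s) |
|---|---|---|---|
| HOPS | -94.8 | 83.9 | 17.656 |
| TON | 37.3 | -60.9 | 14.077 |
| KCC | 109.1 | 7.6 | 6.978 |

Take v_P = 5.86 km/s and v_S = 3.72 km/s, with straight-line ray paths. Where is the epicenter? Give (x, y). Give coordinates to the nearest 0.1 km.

84.8 km east, 74.4 km north

Distance from S−P lag: d = Δt · v_P v_S / (v_P − v_S) = Δt · (5.86·3.72)/(5.86−3.72) ≈ 10.1865·Δt.
So d_HOPS = 179.85, d_TON = 143.40, d_KCC = 71.08 km.
Circle about each station: (x + 94.8)² + (y − 83.9)² = 179.85²; (x − 37.3)² + (y + 60.9)² = 143.40²; (x − 109.1)² + (y − 7.6)² = 71.08².
Subtracting pairs of circle equations eliminates x²+y² and gives linear equations (the radical axes):
264.2 x − 289.6 y = 856.31
407.8 x − 152.6 y = 23227.98
Solving the 2×2 system: x ≈ 84.8, y ≈ 74.4 km.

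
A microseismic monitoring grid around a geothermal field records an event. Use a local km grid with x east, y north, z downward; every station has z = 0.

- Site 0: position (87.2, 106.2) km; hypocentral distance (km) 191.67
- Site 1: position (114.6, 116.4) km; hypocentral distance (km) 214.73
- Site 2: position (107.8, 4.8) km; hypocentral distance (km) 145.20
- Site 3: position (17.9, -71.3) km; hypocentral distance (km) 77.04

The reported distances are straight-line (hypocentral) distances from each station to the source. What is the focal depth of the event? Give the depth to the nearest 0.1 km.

z ≈ 65.4 km

Each station gives a sphere (x−x_i)² + (y−y_i)² + z² = d_i² (stations at z=0).
Subtracting the Site 0 sphere from Site 1 and Site 2: z² cancels, leaving linear equations in x and y:
54.8 x + 20.4 y = -1571.74
41.2 x − 202.8 y = 8415.95
Solving: x ≈ -12.303, y ≈ -43.998 km (keep extra digits for the depth step; rounded: -12.3, -44.0).
Then from the Site 0 sphere: z² = 191.67² − (x − 87.2)² − (y − 106.2)² with x = -12.303, y = -43.998, so z ≈ 65.400 ≈ 65.4 km.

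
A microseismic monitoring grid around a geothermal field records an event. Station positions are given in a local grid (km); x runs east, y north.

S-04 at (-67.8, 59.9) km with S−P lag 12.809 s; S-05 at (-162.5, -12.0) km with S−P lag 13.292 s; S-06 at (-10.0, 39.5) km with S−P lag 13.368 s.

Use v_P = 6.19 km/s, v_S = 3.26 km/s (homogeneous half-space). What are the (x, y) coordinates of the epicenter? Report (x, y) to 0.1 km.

Distance from S−P lag: d = Δt · v_P v_S / (v_P − v_S) = Δt · (6.19·3.26)/(6.19−3.26) ≈ 6.8872·Δt.
So d_S-04 = 88.22, d_S-05 = 91.54, d_S-06 = 92.07 km.
Circle about each station: (x + 67.8)² + (y − 59.9)² = 88.22²; (x + 162.5)² + (y + 12.0)² = 91.54²; (x + 10.0)² + (y − 39.5)² = 92.07².
Subtracting pairs of circle equations eliminates x²+y² and gives linear equations (the radical axes):
-189.4 x − 143.8 y = 17768.60
115.6 x − 40.8 y = -7218.72
Solving the 2×2 system: x ≈ -72.4, y ≈ -28.2 km.

-72.4 km east, -28.2 km north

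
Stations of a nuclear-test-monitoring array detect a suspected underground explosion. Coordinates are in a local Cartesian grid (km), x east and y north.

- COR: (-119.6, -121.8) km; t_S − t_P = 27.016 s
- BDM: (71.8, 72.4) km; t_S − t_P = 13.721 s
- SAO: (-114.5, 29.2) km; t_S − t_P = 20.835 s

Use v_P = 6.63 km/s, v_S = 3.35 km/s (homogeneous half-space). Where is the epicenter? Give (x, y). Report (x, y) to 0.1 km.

x ≈ 22.1 km, y ≈ -6.1 km

Distance from S−P lag: d = Δt · v_P v_S / (v_P − v_S) = Δt · (6.63·3.35)/(6.63−3.35) ≈ 6.7715·Δt.
So d_COR = 182.94, d_BDM = 92.91, d_SAO = 141.08 km.
Circle about each station: (x + 119.6)² + (y + 121.8)² = 182.94²; (x − 71.8)² + (y − 72.4)² = 92.91²; (x + 114.5)² + (y − 29.2)² = 141.08².
Subtracting pairs of circle equations eliminates x²+y² and gives linear equations (the radical axes):
382.8 x + 388.4 y = 6092.38
10.2 x + 302.0 y = -1613.03
Solving the 2×2 system: x ≈ 22.1, y ≈ -6.1 km.
Check against COR (with the unrounded x, y): √((x + 119.6)²+(y + 121.8)²) = 182.94 ≈ 182.94 km. ✓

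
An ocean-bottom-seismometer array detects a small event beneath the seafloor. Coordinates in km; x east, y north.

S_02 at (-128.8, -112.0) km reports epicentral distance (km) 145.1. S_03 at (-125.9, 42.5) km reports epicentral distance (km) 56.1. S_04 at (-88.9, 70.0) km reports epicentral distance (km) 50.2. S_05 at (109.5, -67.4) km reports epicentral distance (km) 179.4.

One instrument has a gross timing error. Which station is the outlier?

S_05

Solve using three stations at a time. Using S_02, S_03, S_04 (subtract circle equations pairwise → linear system) gives (x, y) ≈ (-73.6, 22.2).
Distances from that point to each station vs reported:
  S_02: calculated 145.1 vs reported 145.1 → residual 0.0 km
  S_03: calculated 56.1 vs reported 56.1 → residual 0.0 km
  S_04: calculated 50.2 vs reported 50.2 → residual 0.0 km
  S_05: calculated 203.9 vs reported 179.4 → residual 24.5 km
S_02, S_03, S_04 are mutually consistent (residuals ≈ 0); S_05 is off by 24.5 km.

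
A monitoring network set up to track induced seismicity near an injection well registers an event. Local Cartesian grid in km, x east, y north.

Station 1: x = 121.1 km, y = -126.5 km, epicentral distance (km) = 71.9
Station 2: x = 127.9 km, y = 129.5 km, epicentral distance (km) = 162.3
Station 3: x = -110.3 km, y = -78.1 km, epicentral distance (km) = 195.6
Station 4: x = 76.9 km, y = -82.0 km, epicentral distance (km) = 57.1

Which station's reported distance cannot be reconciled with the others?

Station 1

Solve using three stations at a time. Using Station 2, Station 3, Station 4 (subtract circle equations pairwise → linear system) gives (x, y) ≈ (77.9, -24.9).
Distances from that point to each station vs reported:
  Station 1: calculated 110.4 vs reported 71.9 → residual 38.5 km
  Station 2: calculated 162.3 vs reported 162.3 → residual 0.0 km
  Station 3: calculated 195.6 vs reported 195.6 → residual 0.0 km
  Station 4: calculated 57.1 vs reported 57.1 → residual 0.0 km
Station 2, Station 3, Station 4 are mutually consistent (residuals ≈ 0); Station 1 is off by 38.5 km.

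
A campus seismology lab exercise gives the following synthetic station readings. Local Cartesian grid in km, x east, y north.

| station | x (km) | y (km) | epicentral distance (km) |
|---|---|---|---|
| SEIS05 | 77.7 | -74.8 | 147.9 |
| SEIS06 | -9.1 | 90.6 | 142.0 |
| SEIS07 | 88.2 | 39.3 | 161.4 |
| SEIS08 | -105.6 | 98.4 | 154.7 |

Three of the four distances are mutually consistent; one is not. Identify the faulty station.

SEIS05

Solve using three stations at a time. Using SEIS06, SEIS07, SEIS08 (subtract circle equations pairwise → linear system) gives (x, y) ≈ (-49.2, -46.0).
Distances from that point to each station vs reported:
  SEIS05: calculated 130.1 vs reported 147.9 → residual 17.8 km
  SEIS06: calculated 142.3 vs reported 142.0 → residual 0.3 km
  SEIS07: calculated 161.7 vs reported 161.4 → residual 0.3 km
  SEIS08: calculated 155.0 vs reported 154.7 → residual 0.3 km
SEIS06, SEIS07, SEIS08 are mutually consistent (residuals ≈ 0); SEIS05 is off by 17.8 km.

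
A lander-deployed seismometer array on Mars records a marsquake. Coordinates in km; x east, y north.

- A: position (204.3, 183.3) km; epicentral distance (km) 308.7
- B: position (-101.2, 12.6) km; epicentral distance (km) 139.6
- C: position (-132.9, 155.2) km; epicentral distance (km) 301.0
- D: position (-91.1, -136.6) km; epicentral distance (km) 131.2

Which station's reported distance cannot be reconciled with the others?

C

Solve using three stations at a time. Using A, B, D (subtract circle equations pairwise → linear system) gives (x, y) ≈ (16.8, -62.0).
Distances from that point to each station vs reported:
  A: calculated 308.7 vs reported 308.7 → residual 0.0 km
  B: calculated 139.6 vs reported 139.6 → residual 0.0 km
  C: calculated 263.8 vs reported 301.0 → residual 37.2 km
  D: calculated 131.2 vs reported 131.2 → residual 0.0 km
A, B, D are mutually consistent (residuals ≈ 0); C is off by 37.2 km.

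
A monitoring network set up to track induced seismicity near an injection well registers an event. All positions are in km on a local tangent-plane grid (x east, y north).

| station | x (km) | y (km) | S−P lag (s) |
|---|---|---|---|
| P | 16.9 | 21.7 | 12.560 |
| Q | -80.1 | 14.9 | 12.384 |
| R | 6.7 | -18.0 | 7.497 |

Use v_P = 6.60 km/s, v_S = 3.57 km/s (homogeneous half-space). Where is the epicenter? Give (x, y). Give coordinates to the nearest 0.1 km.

-27.1 km east, -65.5 km north

Distance from S−P lag: d = Δt · v_P v_S / (v_P − v_S) = Δt · (6.60·3.57)/(6.60−3.57) ≈ 7.7762·Δt.
So d_P = 97.67, d_Q = 96.30, d_R = 58.30 km.
Circle about each station: (x − 16.9)² + (y − 21.7)² = 97.67²; (x + 80.1)² + (y − 14.9)² = 96.30²; (x − 6.7)² + (y + 18.0)² = 58.30².
Subtracting the P equation from the Q and R equations removes the quadratic terms:
-194.0 x − 13.6 y = 6147.26
-20.4 x − 79.4 y = 5752.93
Solving the 2×2 system: x ≈ -27.1, y ≈ -65.5 km.
Check against P (with the unrounded x, y): √((x − 16.9)²+(y − 21.7)²) = 97.66 ≈ 97.67 km. ✓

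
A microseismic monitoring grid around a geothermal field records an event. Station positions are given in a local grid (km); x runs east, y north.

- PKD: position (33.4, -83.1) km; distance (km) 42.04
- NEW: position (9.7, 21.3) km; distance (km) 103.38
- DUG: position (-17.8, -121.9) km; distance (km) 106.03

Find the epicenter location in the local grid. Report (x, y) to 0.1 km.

(70.1, -62.6)

Circle about each station: (x − 33.4)² + (y + 83.1)² = 42.04²; (x − 9.7)² + (y − 21.3)² = 103.38²; (x + 17.8)² + (y + 121.9)² = 106.03².
Subtracting pairs of circle equations eliminates x²+y² and gives linear equations (the radical axes):
-47.4 x + 208.8 y = -16393.45
-102.4 x − 77.6 y = -2319.72
Solving the 2×2 system: x ≈ 70.1, y ≈ -62.6 km.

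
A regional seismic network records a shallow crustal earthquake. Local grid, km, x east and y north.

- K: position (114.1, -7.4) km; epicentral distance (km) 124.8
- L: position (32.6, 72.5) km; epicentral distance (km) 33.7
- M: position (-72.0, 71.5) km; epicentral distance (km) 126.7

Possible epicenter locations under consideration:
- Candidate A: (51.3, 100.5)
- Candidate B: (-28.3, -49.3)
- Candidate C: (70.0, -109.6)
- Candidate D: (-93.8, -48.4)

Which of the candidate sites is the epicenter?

Candidate A

For each candidate, compare |candidate − station| to the reported distance:
Candidate A: residuals K 0.0, L 0.0, M 0.0 → max 0.0 km
Candidate B: residuals K 23.6, L 102.5, M 1.8 → max 102.5 km
Candidate C: residuals K 13.5, L 152.2, M 103.4 → max 152.2 km
Candidate D: residuals K 87.1, L 141.2, M 4.8 → max 141.2 km
Only Candidate A has all residuals ≈ 0.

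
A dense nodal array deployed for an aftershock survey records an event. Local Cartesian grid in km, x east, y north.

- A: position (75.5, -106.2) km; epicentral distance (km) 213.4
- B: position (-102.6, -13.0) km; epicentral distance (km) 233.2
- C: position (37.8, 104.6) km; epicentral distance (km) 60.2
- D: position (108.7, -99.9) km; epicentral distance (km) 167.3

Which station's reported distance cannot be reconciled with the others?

D

Solve using three stations at a time. Using A, B, C (subtract circle equations pairwise → linear system) gives (x, y) ≈ (97.9, 106.0).
Distances from that point to each station vs reported:
  A: calculated 213.4 vs reported 213.4 → residual 0.0 km
  B: calculated 233.2 vs reported 233.2 → residual 0.0 km
  C: calculated 60.2 vs reported 60.2 → residual 0.0 km
  D: calculated 206.2 vs reported 167.3 → residual 38.9 km
A, B, C are mutually consistent (residuals ≈ 0); D is off by 38.9 km.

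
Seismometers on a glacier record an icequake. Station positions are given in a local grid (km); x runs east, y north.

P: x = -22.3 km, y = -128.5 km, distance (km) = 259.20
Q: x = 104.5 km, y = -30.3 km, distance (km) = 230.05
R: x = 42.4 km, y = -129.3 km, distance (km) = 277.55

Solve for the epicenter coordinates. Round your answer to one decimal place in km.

-62.9 km east, 127.5 km north

Circle about each station: (x + 22.3)² + (y + 128.5)² = 259.20²; (x − 104.5)² + (y + 30.3)² = 230.05²; (x − 42.4)² + (y + 129.3)² = 277.55².
Subtracting pairs of circle equations eliminates x²+y² and gives linear equations (the radical axes):
253.6 x + 196.4 y = 9090.44
129.4 x − 1.6 y = -8342.65
Solving the 2×2 system: x ≈ -62.9, y ≈ 127.5 km.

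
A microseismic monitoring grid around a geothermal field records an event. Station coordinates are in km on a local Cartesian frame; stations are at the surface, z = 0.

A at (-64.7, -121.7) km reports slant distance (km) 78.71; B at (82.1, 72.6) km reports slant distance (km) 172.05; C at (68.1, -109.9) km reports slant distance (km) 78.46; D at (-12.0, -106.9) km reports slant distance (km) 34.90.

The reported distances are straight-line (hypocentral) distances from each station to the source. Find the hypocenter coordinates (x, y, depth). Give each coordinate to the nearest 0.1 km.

(-1.6, -77.0, 14.7)

Each station gives a sphere (x−x_i)² + (y−y_i)² + z² = d_i² (stations at z=0).
Subtracting the A sphere from B and C: z² cancels, leaving linear equations in x and y:
293.6 x + 388.6 y = -30391.75
265.6 x + 23.6 y = -2242.07
Solving: x ≈ -1.600, y ≈ -77.000 km (keep extra digits for the depth step; rounded: -1.6, -77.0).
Then from the A sphere: z² = 78.71² − (x + 64.7)² − (y + 121.7)² with x = -1.600, y = -77.000, so z ≈ 14.682 ≈ 14.7 km.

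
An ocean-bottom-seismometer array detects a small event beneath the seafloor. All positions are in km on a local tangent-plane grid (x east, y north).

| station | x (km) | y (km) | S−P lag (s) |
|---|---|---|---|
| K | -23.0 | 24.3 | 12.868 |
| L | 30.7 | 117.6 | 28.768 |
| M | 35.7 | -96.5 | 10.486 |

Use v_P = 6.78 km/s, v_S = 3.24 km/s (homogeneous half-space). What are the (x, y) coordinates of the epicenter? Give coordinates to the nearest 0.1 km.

(-14.5, -55.1)

Distance from S−P lag: d = Δt · v_P v_S / (v_P − v_S) = Δt · (6.78·3.24)/(6.78−3.24) ≈ 6.2054·Δt.
So d_K = 79.85, d_L = 178.52, d_M = 65.07 km.
Circle about each station: (x + 23.0)² + (y − 24.3)² = 79.85²; (x − 30.7)² + (y − 117.6)² = 178.52²; (x − 35.7)² + (y + 96.5)² = 65.07².
Subtracting pairs of circle equations eliminates x²+y² and gives linear equations (the radical axes):
107.4 x + 186.6 y = -11840.61
117.4 x − 241.6 y = 11609.17
Solving the 2×2 system: x ≈ -14.5, y ≈ -55.1 km.
Check against K (with the unrounded x, y): √((x + 23.0)²+(y − 24.3)²) = 79.85 ≈ 79.85 km. ✓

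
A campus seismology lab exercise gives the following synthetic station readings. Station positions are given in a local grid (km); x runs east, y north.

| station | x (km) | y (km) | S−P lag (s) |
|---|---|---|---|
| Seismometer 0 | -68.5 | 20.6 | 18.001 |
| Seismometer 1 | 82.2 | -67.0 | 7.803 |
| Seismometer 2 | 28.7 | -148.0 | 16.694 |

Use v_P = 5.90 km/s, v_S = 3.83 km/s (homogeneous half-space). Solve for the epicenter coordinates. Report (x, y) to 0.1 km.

Distance from S−P lag: d = Δt · v_P v_S / (v_P − v_S) = Δt · (5.90·3.83)/(5.90−3.83) ≈ 10.9164·Δt.
So d_Seismometer 0 = 196.51, d_Seismometer 1 = 85.18, d_Seismometer 2 = 182.24 km.
Circle about each station: (x + 68.5)² + (y − 20.6)² = 196.51²; (x − 82.2)² + (y + 67.0)² = 85.18²; (x − 28.7)² + (y + 148.0)² = 182.24².
Subtracting the Seismometer 0 equation from the Seismometer 1 and Seismometer 2 equations removes the quadratic terms:
301.4 x − 175.2 y = 37489.78
194.4 x − 337.2 y = 23015.84
Solving the 2×2 system: x ≈ 127.4, y ≈ 5.2 km.
Check against Seismometer 0 (with the unrounded x, y): √((x + 68.5)²+(y − 20.6)²) = 196.51 ≈ 196.51 km. ✓

127.4 km east, 5.2 km north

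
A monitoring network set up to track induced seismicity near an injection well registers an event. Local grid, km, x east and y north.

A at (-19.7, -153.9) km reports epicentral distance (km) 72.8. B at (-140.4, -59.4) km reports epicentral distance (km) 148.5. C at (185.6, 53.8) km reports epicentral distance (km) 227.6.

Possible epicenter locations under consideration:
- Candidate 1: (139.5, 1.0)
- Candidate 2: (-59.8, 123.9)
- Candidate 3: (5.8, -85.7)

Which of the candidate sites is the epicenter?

For each candidate, compare |candidate − station| to the reported distance:
Candidate 1: residuals A 149.3, B 137.8, C 157.5 → max 157.5 km
Candidate 2: residuals A 207.9, B 51.7, C 27.6 → max 207.9 km
Candidate 3: residuals A 0.0, B 0.0, C 0.0 → max 0.0 km
Only Candidate 3 has all residuals ≈ 0.

Candidate 3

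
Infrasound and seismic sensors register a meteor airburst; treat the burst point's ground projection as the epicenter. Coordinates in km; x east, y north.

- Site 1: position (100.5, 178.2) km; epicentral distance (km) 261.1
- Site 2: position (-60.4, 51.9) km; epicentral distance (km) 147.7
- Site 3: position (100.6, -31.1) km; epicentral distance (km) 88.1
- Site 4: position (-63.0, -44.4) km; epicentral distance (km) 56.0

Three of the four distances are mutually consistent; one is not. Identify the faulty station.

Site 4

Solve using three stations at a time. Using Site 1, Site 2, Site 3 (subtract circle equations pairwise → linear system) gives (x, y) ≈ (21.9, -70.8).
Distances from that point to each station vs reported:
  Site 1: calculated 261.1 vs reported 261.1 → residual 0.0 km
  Site 2: calculated 147.7 vs reported 147.7 → residual 0.0 km
  Site 3: calculated 88.2 vs reported 88.1 → residual 0.1 km
  Site 4: calculated 88.9 vs reported 56.0 → residual 32.9 km
Site 1, Site 2, Site 3 are mutually consistent (residuals ≈ 0); Site 4 is off by 32.9 km.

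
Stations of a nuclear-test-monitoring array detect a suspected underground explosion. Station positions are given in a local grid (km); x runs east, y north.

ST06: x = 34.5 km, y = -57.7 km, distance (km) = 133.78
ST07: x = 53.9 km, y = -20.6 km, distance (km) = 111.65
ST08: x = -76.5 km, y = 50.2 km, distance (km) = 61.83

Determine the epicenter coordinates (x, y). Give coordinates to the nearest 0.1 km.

(-16.7, 65.9)

Circle about each station: (x − 34.5)² + (y + 57.7)² = 133.78²; (x − 53.9)² + (y + 20.6)² = 111.65²; (x + 76.5)² + (y − 50.2)² = 61.83².
Subtracting pairs of circle equations eliminates x²+y² and gives linear equations (the radical axes):
38.8 x + 74.2 y = 4241.40
-222.0 x + 215.8 y = 17926.89
Solving the 2×2 system: x ≈ -16.7, y ≈ 65.9 km.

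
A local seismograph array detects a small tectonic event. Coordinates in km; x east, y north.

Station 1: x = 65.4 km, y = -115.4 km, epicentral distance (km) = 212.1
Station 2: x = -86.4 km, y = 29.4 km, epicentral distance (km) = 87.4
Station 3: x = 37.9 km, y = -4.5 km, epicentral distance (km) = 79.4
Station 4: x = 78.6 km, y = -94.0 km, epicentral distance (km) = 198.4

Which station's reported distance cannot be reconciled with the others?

Station 3

Solve using three stations at a time. Using Station 1, Station 2, Station 4 (subtract circle equations pairwise → linear system) gives (x, y) ≈ (-15.5, 80.7).
Distances from that point to each station vs reported:
  Station 1: calculated 212.1 vs reported 212.1 → residual 0.0 km
  Station 2: calculated 87.5 vs reported 87.4 → residual 0.1 km
  Station 3: calculated 100.6 vs reported 79.4 → residual 21.2 km
  Station 4: calculated 198.4 vs reported 198.4 → residual 0.0 km
Station 1, Station 2, Station 4 are mutually consistent (residuals ≈ 0); Station 3 is off by 21.2 km.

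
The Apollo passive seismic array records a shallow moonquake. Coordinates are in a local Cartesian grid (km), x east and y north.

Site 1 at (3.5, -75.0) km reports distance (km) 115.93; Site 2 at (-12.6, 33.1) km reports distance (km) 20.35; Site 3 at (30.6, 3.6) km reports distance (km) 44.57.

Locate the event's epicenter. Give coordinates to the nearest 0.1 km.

x ≈ 6.2 km, y ≈ 40.9 km

Circle about each station: (x − 3.5)² + (y + 75.0)² = 115.93²; (x + 12.6)² + (y − 33.1)² = 20.35²; (x − 30.6)² + (y − 3.6)² = 44.57².
Subtracting the Site 1 equation from the Site 2 and Site 3 equations removes the quadratic terms:
-32.2 x + 216.2 y = 8642.76
54.2 x + 157.2 y = 6765.35
Solving the 2×2 system: x ≈ 6.2, y ≈ 40.9 km.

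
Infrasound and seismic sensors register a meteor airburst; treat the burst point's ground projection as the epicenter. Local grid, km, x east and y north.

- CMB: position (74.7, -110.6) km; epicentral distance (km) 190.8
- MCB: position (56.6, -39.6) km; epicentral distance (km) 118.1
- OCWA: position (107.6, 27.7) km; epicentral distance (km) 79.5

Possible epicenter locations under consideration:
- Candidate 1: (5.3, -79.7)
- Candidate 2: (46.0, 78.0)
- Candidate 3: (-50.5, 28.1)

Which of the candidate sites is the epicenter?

Candidate 2

For each candidate, compare |candidate − station| to the reported distance:
Candidate 1: residuals CMB 114.8, MCB 53.0, OCWA 68.8 → max 114.8 km
Candidate 2: residuals CMB 0.0, MCB 0.0, OCWA 0.0 → max 0.0 km
Candidate 3: residuals CMB 4.0, MCB 8.6, OCWA 78.6 → max 78.6 km
Only Candidate 2 has all residuals ≈ 0.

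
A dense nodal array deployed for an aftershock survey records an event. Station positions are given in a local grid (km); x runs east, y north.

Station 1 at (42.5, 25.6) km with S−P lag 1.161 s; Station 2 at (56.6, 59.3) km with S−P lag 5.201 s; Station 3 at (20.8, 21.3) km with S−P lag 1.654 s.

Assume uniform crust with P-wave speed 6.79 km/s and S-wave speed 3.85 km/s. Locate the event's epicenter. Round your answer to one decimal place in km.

35.2 km east, 18.3 km north

Distance from S−P lag: d = Δt · v_P v_S / (v_P − v_S) = Δt · (6.79·3.85)/(6.79−3.85) ≈ 8.8917·Δt.
So d_Station 1 = 10.32, d_Station 2 = 46.25, d_Station 3 = 14.71 km.
Circle about each station: (x − 42.5)² + (y − 25.6)² = 10.32²; (x − 56.6)² + (y − 59.3)² = 46.25²; (x − 20.8)² + (y − 21.3)² = 14.71².
Subtracting pairs of circle equations eliminates x²+y² and gives linear equations (the radical axes):
28.2 x + 67.4 y = 2225.88
-43.4 x − 8.6 y = -1685.16
Solving the 2×2 system: x ≈ 35.2, y ≈ 18.3 km.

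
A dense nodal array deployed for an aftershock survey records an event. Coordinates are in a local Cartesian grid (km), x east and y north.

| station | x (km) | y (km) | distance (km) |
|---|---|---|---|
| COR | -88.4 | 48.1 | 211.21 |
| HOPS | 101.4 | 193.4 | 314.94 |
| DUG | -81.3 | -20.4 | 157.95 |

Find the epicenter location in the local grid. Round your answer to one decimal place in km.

Circle about each station: (x + 88.4)² + (y − 48.1)² = 211.21²; (x − 101.4)² + (y − 193.4)² = 314.94²; (x + 81.3)² + (y + 20.4)² = 157.95².
Subtracting pairs of circle equations eliminates x²+y² and gives linear equations (the radical axes):
379.6 x + 290.6 y = -17020.19
14.2 x − 137.0 y = 16559.14
Solving the 2×2 system: x ≈ 44.2, y ≈ -116.3 km.

44.2 km east, -116.3 km north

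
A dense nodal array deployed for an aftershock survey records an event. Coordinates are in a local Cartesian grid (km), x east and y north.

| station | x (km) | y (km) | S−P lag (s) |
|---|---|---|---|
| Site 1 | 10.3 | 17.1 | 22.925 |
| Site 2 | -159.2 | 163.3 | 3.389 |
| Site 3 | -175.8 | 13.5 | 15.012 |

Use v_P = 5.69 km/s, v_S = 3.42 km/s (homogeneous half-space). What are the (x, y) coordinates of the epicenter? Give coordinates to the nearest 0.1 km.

x ≈ -144.4 km, y ≈ 138.3 km

Distance from S−P lag: d = Δt · v_P v_S / (v_P − v_S) = Δt · (5.69·3.42)/(5.69−3.42) ≈ 8.5726·Δt.
So d_Site 1 = 196.53, d_Site 2 = 29.05, d_Site 3 = 128.69 km.
Circle about each station: (x − 10.3)² + (y − 17.1)² = 196.53²; (x + 159.2)² + (y − 163.3)² = 29.05²; (x + 175.8)² + (y − 13.5)² = 128.69².
Subtracting the Site 1 equation from the Site 2 and Site 3 equations removes the quadratic terms:
-339.0 x + 292.4 y = 89393.17
-372.2 x − 7.2 y = 52752.31
Solving the 2×2 system: x ≈ -144.4, y ≈ 138.3 km.
Check against Site 1 (with the unrounded x, y): √((x − 10.3)²+(y − 17.1)²) = 196.53 ≈ 196.53 km. ✓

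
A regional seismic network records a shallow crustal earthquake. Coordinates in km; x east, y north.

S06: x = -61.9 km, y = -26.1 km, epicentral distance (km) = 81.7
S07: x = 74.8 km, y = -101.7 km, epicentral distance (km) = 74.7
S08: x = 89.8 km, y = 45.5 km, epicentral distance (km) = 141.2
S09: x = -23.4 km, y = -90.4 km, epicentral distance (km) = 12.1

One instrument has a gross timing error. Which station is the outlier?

Solve using three stations at a time. Using S06, S07, S08 (subtract circle equations pairwise → linear system) gives (x, y) ≈ (7.5, -69.2).
Distances from that point to each station vs reported:
  S06: calculated 81.7 vs reported 81.7 → residual 0.0 km
  S07: calculated 74.7 vs reported 74.7 → residual 0.0 km
  S08: calculated 141.2 vs reported 141.2 → residual 0.0 km
  S09: calculated 37.4 vs reported 12.1 → residual 25.3 km
S06, S07, S08 are mutually consistent (residuals ≈ 0); S09 is off by 25.3 km.

S09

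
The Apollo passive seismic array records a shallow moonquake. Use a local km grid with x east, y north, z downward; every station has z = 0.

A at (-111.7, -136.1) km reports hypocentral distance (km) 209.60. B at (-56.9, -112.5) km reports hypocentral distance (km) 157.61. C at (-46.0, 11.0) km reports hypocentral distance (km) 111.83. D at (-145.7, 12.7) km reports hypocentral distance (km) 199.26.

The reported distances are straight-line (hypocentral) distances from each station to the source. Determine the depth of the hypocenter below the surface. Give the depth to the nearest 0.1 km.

Each station gives a sphere (x−x_i)² + (y−y_i)² + z² = d_i² (stations at z=0).
Subtracting the A sphere from B and C: z² cancels, leaving linear equations in x and y:
109.6 x + 47.2 y = 3985.01
131.4 x + 294.2 y = 2663.11
Solving: x ≈ 40.192, y ≈ -8.899 km (keep extra digits for the depth step; rounded: 40.2, -8.9).
Then from the A sphere: z² = 209.60² − (x + 111.7)² − (y + 136.1)² with x = 40.192, y = -8.899, so z ≈ 68.417 ≈ 68.4 km.
Check against D (with the unrounded solution): distance 199.26 ≈ 199.26 km. ✓

z ≈ 68.4 km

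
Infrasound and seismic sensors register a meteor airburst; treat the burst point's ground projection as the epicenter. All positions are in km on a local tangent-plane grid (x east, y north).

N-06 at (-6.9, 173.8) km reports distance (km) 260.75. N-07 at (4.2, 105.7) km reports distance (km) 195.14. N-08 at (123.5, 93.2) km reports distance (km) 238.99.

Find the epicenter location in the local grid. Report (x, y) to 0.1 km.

Circle about each station: (x + 6.9)² + (y − 173.8)² = 260.75²; (x − 4.2)² + (y − 105.7)² = 195.14²; (x − 123.5)² + (y − 93.2)² = 238.99².
Subtracting pairs of circle equations eliminates x²+y² and gives linear equations (the radical axes):
22.2 x − 136.2 y = 10847.02
260.8 x − 161.2 y = 4558.78
Solving the 2×2 system: x ≈ -35.3, y ≈ -85.4 km.
Check against N-06 (with the unrounded x, y): √((x + 6.9)²+(y − 173.8)²) = 260.75 ≈ 260.75 km. ✓

-35.3 km east, -85.4 km north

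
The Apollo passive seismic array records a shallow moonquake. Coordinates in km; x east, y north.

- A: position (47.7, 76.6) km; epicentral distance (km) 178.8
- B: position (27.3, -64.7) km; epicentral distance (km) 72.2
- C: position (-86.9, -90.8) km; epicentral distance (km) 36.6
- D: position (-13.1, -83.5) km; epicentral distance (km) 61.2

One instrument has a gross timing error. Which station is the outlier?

Solve using three stations at a time. Using A, C, D (subtract circle equations pairwise → linear system) gives (x, y) ≈ (-69.1, -58.8).
Distances from that point to each station vs reported:
  A: calculated 178.8 vs reported 178.8 → residual 0.0 km
  B: calculated 96.6 vs reported 72.2 → residual 24.4 km
  C: calculated 36.6 vs reported 36.6 → residual 0.0 km
  D: calculated 61.2 vs reported 61.2 → residual 0.0 km
A, C, D are mutually consistent (residuals ≈ 0); B is off by 24.4 km.

B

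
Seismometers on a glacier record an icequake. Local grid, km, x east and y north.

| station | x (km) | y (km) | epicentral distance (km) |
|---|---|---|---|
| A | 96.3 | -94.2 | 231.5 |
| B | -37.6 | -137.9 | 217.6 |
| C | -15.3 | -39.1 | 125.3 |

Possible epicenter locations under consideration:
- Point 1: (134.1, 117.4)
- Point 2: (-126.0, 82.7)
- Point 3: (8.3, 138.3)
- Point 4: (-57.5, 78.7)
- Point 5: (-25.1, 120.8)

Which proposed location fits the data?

Point 4

For each candidate, compare |candidate − station| to the reported distance:
Point 1: residuals A 16.6, B 90.1, C 91.1 → max 91.1 km
Point 2: residuals A 52.6, B 20.1, C 39.3 → max 52.6 km
Point 3: residuals A 17.1, B 62.4, C 53.7 → max 62.4 km
Point 4: residuals A 0.1, B 0.1, C 0.2 → max 0.2 km
Point 5: residuals A 15.4, B 41.4, C 34.9 → max 41.4 km
Only Point 4 has all residuals ≈ 0.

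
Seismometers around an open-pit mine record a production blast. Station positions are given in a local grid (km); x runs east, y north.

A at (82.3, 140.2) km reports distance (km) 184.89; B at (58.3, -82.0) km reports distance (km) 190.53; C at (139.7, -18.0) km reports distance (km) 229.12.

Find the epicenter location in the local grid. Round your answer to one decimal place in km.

Circle about each station: (x − 82.3)² + (y − 140.2)² = 184.89²; (x − 58.3)² + (y + 82.0)² = 190.53²; (x − 139.7)² + (y + 18.0)² = 229.12².
Subtracting the A equation from the B and C equations removes the quadratic terms:
-48.0 x − 444.4 y = -18423.81
114.8 x − 316.4 y = -24900.90
Solving the 2×2 system: x ≈ -79.1, y ≈ 50.0 km.

x ≈ -79.1 km, y ≈ 50.0 km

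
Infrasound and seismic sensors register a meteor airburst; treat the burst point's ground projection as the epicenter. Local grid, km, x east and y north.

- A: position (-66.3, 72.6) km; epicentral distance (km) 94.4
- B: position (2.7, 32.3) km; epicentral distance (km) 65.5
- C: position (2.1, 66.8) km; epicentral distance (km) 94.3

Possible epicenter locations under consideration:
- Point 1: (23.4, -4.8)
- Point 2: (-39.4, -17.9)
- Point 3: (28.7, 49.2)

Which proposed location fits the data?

Point 2

For each candidate, compare |candidate − station| to the reported distance:
Point 1: residuals A 24.1, B 23.0, C 19.6 → max 24.1 km
Point 2: residuals A 0.0, B 0.0, C 0.0 → max 0.0 km
Point 3: residuals A 3.4, B 34.5, C 62.4 → max 62.4 km
Only Point 2 has all residuals ≈ 0.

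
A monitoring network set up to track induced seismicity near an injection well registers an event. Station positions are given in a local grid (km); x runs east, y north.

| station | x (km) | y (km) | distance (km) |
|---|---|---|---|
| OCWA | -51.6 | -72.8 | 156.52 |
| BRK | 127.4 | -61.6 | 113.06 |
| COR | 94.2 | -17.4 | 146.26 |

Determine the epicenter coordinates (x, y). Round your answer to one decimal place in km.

x ≈ 76.6 km, y ≈ -162.6 km

Circle about each station: (x + 51.6)² + (y + 72.8)² = 156.52²; (x − 127.4)² + (y + 61.6)² = 113.06²; (x − 94.2)² + (y + 17.4)² = 146.26².
Subtracting pairs of circle equations eliminates x²+y² and gives linear equations (the radical axes):
358.0 x + 22.4 y = 23778.87
291.6 x + 110.8 y = 4320.52
Solving the 2×2 system: x ≈ 76.6, y ≈ -162.6 km.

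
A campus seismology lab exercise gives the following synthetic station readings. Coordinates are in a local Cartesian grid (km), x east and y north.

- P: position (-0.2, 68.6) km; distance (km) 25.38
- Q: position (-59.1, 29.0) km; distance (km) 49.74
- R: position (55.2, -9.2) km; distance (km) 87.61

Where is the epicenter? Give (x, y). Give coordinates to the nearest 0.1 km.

(-12.5, 46.4)

Circle about each station: (x + 0.2)² + (y − 68.6)² = 25.38²; (x + 59.1)² + (y − 29.0)² = 49.74²; (x − 55.2)² + (y + 9.2)² = 87.61².
Subtracting the P equation from the Q and R equations removes the quadratic terms:
-117.8 x − 79.2 y = -2202.11
110.8 x − 155.6 y = -8605.69
Solving the 2×2 system: x ≈ -12.5, y ≈ 46.4 km.
Check against P (with the unrounded x, y): √((x + 0.2)²+(y − 68.6)²) = 25.38 ≈ 25.38 km. ✓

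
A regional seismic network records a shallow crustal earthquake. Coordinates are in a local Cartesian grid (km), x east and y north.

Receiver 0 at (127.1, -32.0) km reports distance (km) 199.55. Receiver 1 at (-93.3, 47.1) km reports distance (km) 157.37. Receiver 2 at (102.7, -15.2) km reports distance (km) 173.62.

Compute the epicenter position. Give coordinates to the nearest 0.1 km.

Circle about each station: (x − 127.1)² + (y + 32.0)² = 199.55²; (x + 93.3)² + (y − 47.1)² = 157.37²; (x − 102.7)² + (y + 15.2)² = 173.62².
Subtracting the Receiver 0 equation from the Receiver 1 and Receiver 2 equations removes the quadratic terms:
-440.8 x + 158.2 y = 8799.78
-48.8 x + 33.6 y = 3276.22
Solving the 2×2 system: x ≈ 31.4, y ≈ 143.1 km.

31.4 km east, 143.1 km north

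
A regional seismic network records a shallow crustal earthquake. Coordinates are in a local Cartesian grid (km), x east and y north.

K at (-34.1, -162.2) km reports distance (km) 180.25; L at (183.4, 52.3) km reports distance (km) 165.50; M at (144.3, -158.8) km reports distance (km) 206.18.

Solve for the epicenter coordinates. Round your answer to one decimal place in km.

x ≈ 23.8 km, y ≈ 8.5 km

Circle about each station: (x + 34.1)² + (y + 162.2)² = 180.25²; (x − 183.4)² + (y − 52.3)² = 165.50²; (x − 144.3)² + (y + 158.8)² = 206.18².
Subtracting the K equation from the L and M equations removes the quadratic terms:
435.0 x + 429.0 y = 13999.01
356.8 x + 6.8 y = 8548.15
Solving the 2×2 system: x ≈ 23.8, y ≈ 8.5 km.
Check against K (with the unrounded x, y): √((x + 34.1)²+(y + 162.2)²) = 180.25 ≈ 180.25 km. ✓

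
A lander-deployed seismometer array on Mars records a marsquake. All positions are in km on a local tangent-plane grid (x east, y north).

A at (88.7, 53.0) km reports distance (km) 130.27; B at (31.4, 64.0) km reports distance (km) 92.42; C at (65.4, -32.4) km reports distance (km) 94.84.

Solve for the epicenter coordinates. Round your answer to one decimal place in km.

Circle about each station: (x − 88.7)² + (y − 53.0)² = 130.27²; (x − 31.4)² + (y − 64.0)² = 92.42²; (x − 65.4)² + (y + 32.4)² = 94.84².
Subtracting the A equation from the B and C equations removes the quadratic terms:
-114.6 x + 22.0 y = 2834.09
-46.6 x − 170.8 y = 2625.88
Solving the 2×2 system: x ≈ -26.3, y ≈ -8.2 km.
Check against A (with the unrounded x, y): √((x − 88.7)²+(y − 53.0)²) = 130.27 ≈ 130.27 km. ✓

-26.3 km east, -8.2 km north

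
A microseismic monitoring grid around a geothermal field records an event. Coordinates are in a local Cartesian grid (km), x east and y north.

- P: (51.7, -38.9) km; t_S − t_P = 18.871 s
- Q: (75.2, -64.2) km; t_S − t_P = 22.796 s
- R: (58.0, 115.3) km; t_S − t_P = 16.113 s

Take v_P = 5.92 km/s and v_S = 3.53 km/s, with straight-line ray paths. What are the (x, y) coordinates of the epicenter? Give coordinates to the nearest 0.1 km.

Distance from S−P lag: d = Δt · v_P v_S / (v_P − v_S) = Δt · (5.92·3.53)/(5.92−3.53) ≈ 8.7438·Δt.
So d_P = 165.00, d_Q = 199.32, d_R = 140.89 km.
Circle about each station: (x − 51.7)² + (y + 38.9)² = 165.00²; (x − 75.2)² + (y + 64.2)² = 199.32²; (x − 58.0)² + (y − 115.3)² = 140.89².
Subtracting pairs of circle equations eliminates x²+y² and gives linear equations (the radical axes):
47.0 x − 50.6 y = -6912.88
12.6 x + 308.4 y = 19847.00
Solving the 2×2 system: x ≈ -74.5, y ≈ 67.4 km.
Check against P (with the unrounded x, y): √((x − 51.7)²+(y + 38.9)²) = 165.02 ≈ 165.00 km. ✓

(-74.5, 67.4)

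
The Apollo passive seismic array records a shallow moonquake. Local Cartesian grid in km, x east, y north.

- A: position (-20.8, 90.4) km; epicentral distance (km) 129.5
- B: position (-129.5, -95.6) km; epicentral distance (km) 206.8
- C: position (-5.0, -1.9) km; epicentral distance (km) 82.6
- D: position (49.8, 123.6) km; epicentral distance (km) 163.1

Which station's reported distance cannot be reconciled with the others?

Solve using three stations at a time. Using B, C, D (subtract circle equations pairwise → linear system) gives (x, y) ≈ (69.4, -38.5).
Distances from that point to each station vs reported:
  A: calculated 157.3 vs reported 129.5 → residual 27.8 km
  B: calculated 206.9 vs reported 206.8 → residual 0.1 km
  C: calculated 82.8 vs reported 82.6 → residual 0.2 km
  D: calculated 163.2 vs reported 163.1 → residual 0.1 km
B, C, D are mutually consistent (residuals ≈ 0); A is off by 27.8 km.

A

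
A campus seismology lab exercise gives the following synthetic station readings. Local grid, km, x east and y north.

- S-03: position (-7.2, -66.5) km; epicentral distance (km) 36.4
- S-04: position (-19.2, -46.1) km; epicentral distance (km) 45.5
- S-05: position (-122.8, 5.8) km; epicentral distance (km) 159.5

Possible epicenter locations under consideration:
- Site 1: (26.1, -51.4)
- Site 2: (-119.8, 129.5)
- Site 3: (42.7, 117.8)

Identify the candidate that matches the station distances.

For each candidate, compare |candidate − station| to the reported distance:
Site 1: residuals S-03 0.2, S-04 0.1, S-05 0.0 → max 0.2 km
Site 2: residuals S-03 189.6, S-04 156.9, S-05 35.8 → max 189.6 km
Site 3: residuals S-03 154.5, S-04 129.7, S-05 40.3 → max 154.5 km
Only Site 1 has all residuals ≈ 0.

Site 1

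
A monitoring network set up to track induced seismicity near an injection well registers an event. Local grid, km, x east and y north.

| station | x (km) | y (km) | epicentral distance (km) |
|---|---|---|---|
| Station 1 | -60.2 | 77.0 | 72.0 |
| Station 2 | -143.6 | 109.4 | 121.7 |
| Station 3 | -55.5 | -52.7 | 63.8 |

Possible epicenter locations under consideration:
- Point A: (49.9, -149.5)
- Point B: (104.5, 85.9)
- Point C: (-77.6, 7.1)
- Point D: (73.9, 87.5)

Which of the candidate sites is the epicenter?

Point C

For each candidate, compare |candidate − station| to the reported distance:
Point A: residuals Station 1 179.8, Station 2 201.5, Station 3 79.3 → max 201.5 km
Point B: residuals Station 1 92.9, Station 2 127.5, Station 3 147.9 → max 147.9 km
Point C: residuals Station 1 0.0, Station 2 0.0, Station 3 0.0 → max 0.0 km
Point D: residuals Station 1 62.5, Station 2 96.9, Station 3 127.0 → max 127.0 km
Only Point C has all residuals ≈ 0.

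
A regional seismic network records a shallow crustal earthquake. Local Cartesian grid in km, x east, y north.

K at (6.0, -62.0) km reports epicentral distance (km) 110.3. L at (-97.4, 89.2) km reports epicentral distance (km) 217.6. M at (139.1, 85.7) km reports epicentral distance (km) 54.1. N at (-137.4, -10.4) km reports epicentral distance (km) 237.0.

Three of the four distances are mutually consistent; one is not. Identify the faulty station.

M

Solve using three stations at a time. Using K, L, N (subtract circle equations pairwise → linear system) gives (x, y) ≈ (99.5, -3.4).
Distances from that point to each station vs reported:
  K: calculated 110.3 vs reported 110.3 → residual 0.0 km
  L: calculated 217.6 vs reported 217.6 → residual 0.0 km
  M: calculated 97.5 vs reported 54.1 → residual 43.4 km
  N: calculated 237.0 vs reported 237.0 → residual 0.0 km
K, L, N are mutually consistent (residuals ≈ 0); M is off by 43.4 km.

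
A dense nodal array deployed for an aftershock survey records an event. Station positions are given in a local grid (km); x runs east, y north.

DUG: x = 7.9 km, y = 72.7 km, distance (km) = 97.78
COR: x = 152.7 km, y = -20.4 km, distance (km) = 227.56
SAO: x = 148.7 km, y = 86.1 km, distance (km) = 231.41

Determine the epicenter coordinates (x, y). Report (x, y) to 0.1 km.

x ≈ -71.9 km, y ≈ 16.2 km

Circle about each station: (x − 7.9)² + (y − 72.7)² = 97.78²; (x − 152.7)² + (y + 20.4)² = 227.56²; (x − 148.7)² + (y − 86.1)² = 231.41².
Subtracting pairs of circle equations eliminates x²+y² and gives linear equations (the radical axes):
289.6 x − 186.2 y = -23836.88
281.6 x + 26.8 y = -19812.46
Solving the 2×2 system: x ≈ -71.9, y ≈ 16.2 km.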